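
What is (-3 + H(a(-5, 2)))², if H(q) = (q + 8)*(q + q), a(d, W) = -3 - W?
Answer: 1089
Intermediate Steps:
H(q) = 2*q*(8 + q) (H(q) = (8 + q)*(2*q) = 2*q*(8 + q))
(-3 + H(a(-5, 2)))² = (-3 + 2*(-3 - 1*2)*(8 + (-3 - 1*2)))² = (-3 + 2*(-3 - 2)*(8 + (-3 - 2)))² = (-3 + 2*(-5)*(8 - 5))² = (-3 + 2*(-5)*3)² = (-3 - 30)² = (-33)² = 1089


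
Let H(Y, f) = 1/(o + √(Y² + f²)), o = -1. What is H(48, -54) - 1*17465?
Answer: -91149834/5219 + 6*√145/5219 ≈ -17465.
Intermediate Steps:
H(Y, f) = 1/(-1 + √(Y² + f²))
H(48, -54) - 1*17465 = 1/(-1 + √(48² + (-54)²)) - 1*17465 = 1/(-1 + √(2304 + 2916)) - 17465 = 1/(-1 + √5220) - 17465 = 1/(-1 + 6*√145) - 17465 = -17465 + 1/(-1 + 6*√145)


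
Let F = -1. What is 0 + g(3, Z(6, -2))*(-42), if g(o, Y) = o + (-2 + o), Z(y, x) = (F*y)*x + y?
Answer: -168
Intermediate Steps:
Z(y, x) = y - x*y (Z(y, x) = (-y)*x + y = -x*y + y = y - x*y)
g(o, Y) = -2 + 2*o
0 + g(3, Z(6, -2))*(-42) = 0 + (-2 + 2*3)*(-42) = 0 + (-2 + 6)*(-42) = 0 + 4*(-42) = 0 - 168 = -168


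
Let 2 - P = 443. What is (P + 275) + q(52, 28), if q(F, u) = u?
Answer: -138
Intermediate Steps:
P = -441 (P = 2 - 1*443 = 2 - 443 = -441)
(P + 275) + q(52, 28) = (-441 + 275) + 28 = -166 + 28 = -138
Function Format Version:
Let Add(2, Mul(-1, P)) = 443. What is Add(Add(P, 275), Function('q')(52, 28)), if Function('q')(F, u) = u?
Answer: -138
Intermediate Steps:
P = -441 (P = Add(2, Mul(-1, 443)) = Add(2, -443) = -441)
Add(Add(P, 275), Function('q')(52, 28)) = Add(Add(-441, 275), 28) = Add(-166, 28) = -138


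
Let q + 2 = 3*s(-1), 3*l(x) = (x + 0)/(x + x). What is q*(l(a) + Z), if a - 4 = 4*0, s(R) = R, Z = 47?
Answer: -1415/6 ≈ -235.83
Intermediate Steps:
a = 4 (a = 4 + 4*0 = 4 + 0 = 4)
l(x) = ⅙ (l(x) = ((x + 0)/(x + x))/3 = (x/((2*x)))/3 = (x*(1/(2*x)))/3 = (⅓)*(½) = ⅙)
q = -5 (q = -2 + 3*(-1) = -2 - 3 = -5)
q*(l(a) + Z) = -5*(⅙ + 47) = -5*283/6 = -1415/6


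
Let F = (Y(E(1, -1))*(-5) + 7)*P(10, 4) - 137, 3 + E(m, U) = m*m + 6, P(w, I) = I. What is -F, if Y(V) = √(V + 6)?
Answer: 109 + 20*√10 ≈ 172.25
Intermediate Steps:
E(m, U) = 3 + m² (E(m, U) = -3 + (m*m + 6) = -3 + (m² + 6) = -3 + (6 + m²) = 3 + m²)
Y(V) = √(6 + V)
F = -109 - 20*√10 (F = (√(6 + (3 + 1²))*(-5) + 7)*4 - 137 = (√(6 + (3 + 1))*(-5) + 7)*4 - 137 = (√(6 + 4)*(-5) + 7)*4 - 137 = (√10*(-5) + 7)*4 - 137 = (-5*√10 + 7)*4 - 137 = (7 - 5*√10)*4 - 137 = (28 - 20*√10) - 137 = -109 - 20*√10 ≈ -172.25)
-F = -(-109 - 20*√10) = 109 + 20*√10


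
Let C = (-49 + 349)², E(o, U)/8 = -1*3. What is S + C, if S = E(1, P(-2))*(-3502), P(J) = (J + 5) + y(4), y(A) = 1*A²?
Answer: 174048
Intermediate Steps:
y(A) = A²
P(J) = 21 + J (P(J) = (J + 5) + 4² = (5 + J) + 16 = 21 + J)
E(o, U) = -24 (E(o, U) = 8*(-1*3) = 8*(-3) = -24)
C = 90000 (C = 300² = 90000)
S = 84048 (S = -24*(-3502) = 84048)
S + C = 84048 + 90000 = 174048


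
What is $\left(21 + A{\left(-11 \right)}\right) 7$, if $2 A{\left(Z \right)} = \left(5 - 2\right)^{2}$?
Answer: $\frac{357}{2} \approx 178.5$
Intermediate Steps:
$A{\left(Z \right)} = \frac{9}{2}$ ($A{\left(Z \right)} = \frac{\left(5 - 2\right)^{2}}{2} = \frac{3^{2}}{2} = \frac{1}{2} \cdot 9 = \frac{9}{2}$)
$\left(21 + A{\left(-11 \right)}\right) 7 = \left(21 + \frac{9}{2}\right) 7 = \frac{51}{2} \cdot 7 = \frac{357}{2}$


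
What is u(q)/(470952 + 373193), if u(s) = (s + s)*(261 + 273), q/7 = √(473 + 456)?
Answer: 7476*√929/844145 ≈ 0.26994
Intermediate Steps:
q = 7*√929 (q = 7*√(473 + 456) = 7*√929 ≈ 213.36)
u(s) = 1068*s (u(s) = (2*s)*534 = 1068*s)
u(q)/(470952 + 373193) = (1068*(7*√929))/(470952 + 373193) = (7476*√929)/844145 = (7476*√929)*(1/844145) = 7476*√929/844145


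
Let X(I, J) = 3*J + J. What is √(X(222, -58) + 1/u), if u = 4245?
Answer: I*√4180641555/4245 ≈ 15.232*I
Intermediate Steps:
X(I, J) = 4*J
√(X(222, -58) + 1/u) = √(4*(-58) + 1/4245) = √(-232 + 1/4245) = √(-984839/4245) = I*√4180641555/4245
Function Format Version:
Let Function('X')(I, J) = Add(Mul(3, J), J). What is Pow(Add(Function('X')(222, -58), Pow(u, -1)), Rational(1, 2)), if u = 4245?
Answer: Mul(Rational(1, 4245), I, Pow(4180641555, Rational(1, 2))) ≈ Mul(15.232, I)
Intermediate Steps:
Function('X')(I, J) = Mul(4, J)
Pow(Add(Function('X')(222, -58), Pow(u, -1)), Rational(1, 2)) = Pow(Add(Mul(4, -58), Pow(4245, -1)), Rational(1, 2)) = Pow(Add(-232, Rational(1, 4245)), Rational(1, 2)) = Pow(Rational(-984839, 4245), Rational(1, 2)) = Mul(Rational(1, 4245), I, Pow(4180641555, Rational(1, 2)))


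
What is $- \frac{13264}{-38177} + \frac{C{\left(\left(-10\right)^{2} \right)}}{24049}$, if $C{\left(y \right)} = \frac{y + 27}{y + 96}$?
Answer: $\frac{62526091935}{179951259908} \approx 0.34746$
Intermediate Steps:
$C{\left(y \right)} = \frac{27 + y}{96 + y}$
$- \frac{13264}{-38177} + \frac{C{\left(\left(-10\right)^{2} \right)}}{24049} = - \frac{13264}{-38177} + \frac{\frac{1}{96 + \left(-10\right)^{2}} \left(27 + \left(-10\right)^{2}\right)}{24049} = \left(-13264\right) \left(- \frac{1}{38177}\right) + \frac{27 + 100}{96 + 100} \cdot \frac{1}{24049} = \frac{13264}{38177} + \frac{1}{196} \cdot 127 \cdot \frac{1}{24049} = \frac{13264}{38177} + \frac{127}{196} \cdot \frac{1}{24049} = \frac{13264}{38177} + \frac{127}{4713604} = \frac{62526091935}{179951259908}$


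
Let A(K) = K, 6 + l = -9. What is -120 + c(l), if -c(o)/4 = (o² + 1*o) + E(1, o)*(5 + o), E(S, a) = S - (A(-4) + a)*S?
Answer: -160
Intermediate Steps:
l = -15 (l = -6 - 9 = -15)
E(S, a) = S - S*(-4 + a) (E(S, a) = S - (-4 + a)*S = S - S*(-4 + a))
c(o) = -4*o - 4*o² - 4*(5 + o)*(5 - o) (c(o) = -4*((o² + 1*o) + (1*(5 - o))*(5 + o)) = -4*((o² + o) + (5 - o)*(5 + o)) = -4*((o + o²) + (5 + o)*(5 - o)) = -4*(o + o² + (5 + o)*(5 - o)) = -4*o - 4*o² - 4*(5 + o)*(5 - o))
-120 + c(l) = -120 + (-100 - 4*(-15)) = -120 + (-100 + 60) = -120 - 40 = -160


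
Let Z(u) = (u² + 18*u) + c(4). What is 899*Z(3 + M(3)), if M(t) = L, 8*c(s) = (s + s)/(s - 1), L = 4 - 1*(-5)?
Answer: 971819/3 ≈ 3.2394e+5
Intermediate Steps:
L = 9 (L = 4 + 5 = 9)
c(s) = s/(4*(-1 + s)) (c(s) = ((s + s)/(s - 1))/8 = ((2*s)/(-1 + s))/8 = (2*s/(-1 + s))/8 = s/(4*(-1 + s)))
M(t) = 9
Z(u) = ⅓ + u² + 18*u (Z(u) = (u² + 18*u) + (¼)*4/(-1 + 4) = (u² + 18*u) + (¼)*4/3 = (u² + 18*u) + (¼)*4*(⅓) = (u² + 18*u) + ⅓ = ⅓ + u² + 18*u)
899*Z(3 + M(3)) = 899*(⅓ + (3 + 9)² + 18*(3 + 9)) = 899*(⅓ + 12² + 18*12) = 899*(⅓ + 144 + 216) = 899*(1081/3) = 971819/3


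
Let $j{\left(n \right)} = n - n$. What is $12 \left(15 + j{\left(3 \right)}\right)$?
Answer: $180$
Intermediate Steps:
$j{\left(n \right)} = 0$
$12 \left(15 + j{\left(3 \right)}\right) = 12 \left(15 + 0\right) = 12 \cdot 15 = 180$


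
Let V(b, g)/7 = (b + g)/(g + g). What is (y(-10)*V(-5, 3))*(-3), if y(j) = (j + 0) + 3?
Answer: -49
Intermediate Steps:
y(j) = 3 + j (y(j) = j + 3 = 3 + j)
V(b, g) = 7*(b + g)/(2*g) (V(b, g) = 7*((b + g)/(g + g)) = 7*((b + g)/((2*g))) = 7*((b + g)*(1/(2*g))) = 7*((b + g)/(2*g)) = 7*(b + g)/(2*g))
(y(-10)*V(-5, 3))*(-3) = ((3 - 10)*((7/2)*(-5 + 3)/3))*(-3) = -49*(-2)/(2*3)*(-3) = -7*(-7/3)*(-3) = (49/3)*(-3) = -49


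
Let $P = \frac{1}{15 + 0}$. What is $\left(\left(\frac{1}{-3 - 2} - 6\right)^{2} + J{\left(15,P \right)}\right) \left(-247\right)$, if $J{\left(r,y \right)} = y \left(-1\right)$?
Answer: $- \frac{710866}{75} \approx -9478.2$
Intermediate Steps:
$P = \frac{1}{15} \approx 0.066667$
$J{\left(r,y \right)} = - y$
$\left(\left(\frac{1}{-3 - 2} - 6\right)^{2} + J{\left(15,P \right)}\right) \left(-247\right) = \left(\left(\frac{1}{-3 - 2} - 6\right)^{2} - \frac{1}{15}\right) \left(-247\right) = \left(\left(\frac{1}{-5} - 6\right)^{2} - \frac{1}{15}\right) \left(-247\right) = \left(\left(- \frac{1}{5} - 6\right)^{2} - \frac{1}{15}\right) \left(-247\right) = \left(\left(- \frac{31}{5}\right)^{2} - \frac{1}{15}\right) \left(-247\right) = \left(\frac{961}{25} - \frac{1}{15}\right) \left(-247\right) = \frac{2878}{75} \left(-247\right) = - \frac{710866}{75}$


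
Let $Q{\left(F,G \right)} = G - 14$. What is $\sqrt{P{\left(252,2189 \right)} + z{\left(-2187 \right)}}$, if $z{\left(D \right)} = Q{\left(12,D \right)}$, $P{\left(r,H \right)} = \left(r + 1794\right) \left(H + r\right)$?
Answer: $\sqrt{4992085} \approx 2234.3$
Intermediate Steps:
$P{\left(r,H \right)} = \left(1794 + r\right) \left(H + r\right)$
$Q{\left(F,G \right)} = -14 + G$
$z{\left(D \right)} = -14 + D$
$\sqrt{P{\left(252,2189 \right)} + z{\left(-2187 \right)}} = \sqrt{\left(252^{2} + 1794 \cdot 2189 + 1794 \cdot 252 + 2189 \cdot 252\right) - 2201} = \sqrt{\left(63504 + 3927066 + 452088 + 551628\right) - 2201} = \sqrt{4994286 - 2201} = \sqrt{4992085}$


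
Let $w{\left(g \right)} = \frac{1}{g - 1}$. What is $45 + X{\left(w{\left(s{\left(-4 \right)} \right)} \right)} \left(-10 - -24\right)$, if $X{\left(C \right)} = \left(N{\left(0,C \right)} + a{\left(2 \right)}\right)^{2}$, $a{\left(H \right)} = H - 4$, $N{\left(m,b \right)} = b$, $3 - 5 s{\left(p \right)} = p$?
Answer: $\frac{97}{2} \approx 48.5$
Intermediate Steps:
$s{\left(p \right)} = \frac{3}{5} - \frac{p}{5}$
$a{\left(H \right)} = -4 + H$ ($a{\left(H \right)} = H - 4 = -4 + H$)
$w{\left(g \right)} = \frac{1}{-1 + g}$
$X{\left(C \right)} = \left(-2 + C\right)^{2}$ ($X{\left(C \right)} = \left(C + \left(-4 + 2\right)\right)^{2} = \left(C - 2\right)^{2} = \left(-2 + C\right)^{2}$)
$45 + X{\left(w{\left(s{\left(-4 \right)} \right)} \right)} \left(-10 - -24\right) = 45 + \left(-2 + \frac{1}{-1 + \left(\frac{3}{5} - - \frac{4}{5}\right)}\right)^{2} \left(-10 - -24\right) = 45 + \left(-2 + \frac{1}{-1 + \left(\frac{3}{5} + \frac{4}{5}\right)}\right)^{2} \left(-10 + 24\right) = 45 + \left(-2 + \frac{1}{-1 + \frac{7}{5}}\right)^{2} \cdot 14 = 45 + \left(-2 + \frac{1}{\frac{2}{5}}\right)^{2} \cdot 14 = 45 + \left(-2 + \frac{5}{2}\right)^{2} \cdot 14 = 45 + \left(\frac{1}{2}\right)^{2} \cdot 14 = 45 + \frac{1}{4} \cdot 14 = 45 + \frac{7}{2} = \frac{97}{2}$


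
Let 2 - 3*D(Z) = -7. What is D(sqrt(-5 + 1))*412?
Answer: 1236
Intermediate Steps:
D(Z) = 3 (D(Z) = 2/3 - 1/3*(-7) = 2/3 + 7/3 = 3)
D(sqrt(-5 + 1))*412 = 3*412 = 1236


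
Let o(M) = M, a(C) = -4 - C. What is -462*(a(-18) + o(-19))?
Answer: 2310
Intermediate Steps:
-462*(a(-18) + o(-19)) = -462*((-4 - 1*(-18)) - 19) = -462*((-4 + 18) - 19) = -462*(14 - 19) = -462*(-5) = 2310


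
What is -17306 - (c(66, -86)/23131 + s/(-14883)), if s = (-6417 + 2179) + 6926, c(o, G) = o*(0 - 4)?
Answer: -1985891496566/114752891 ≈ -17306.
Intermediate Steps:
c(o, G) = -4*o (c(o, G) = o*(-4) = -4*o)
s = 2688 (s = -4238 + 6926 = 2688)
-17306 - (c(66, -86)/23131 + s/(-14883)) = -17306 - (-4*66/23131 + 2688/(-14883)) = -17306 - (-264*1/23131 + 2688*(-1/14883)) = -17306 - (-264/23131 - 896/4961) = -17306 - 1*(-22035080/114752891) = -17306 + 22035080/114752891 = -1985891496566/114752891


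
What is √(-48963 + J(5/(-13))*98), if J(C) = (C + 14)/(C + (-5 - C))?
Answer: 3*I*√23110685/65 ≈ 221.88*I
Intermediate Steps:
J(C) = -14/5 - C/5 (J(C) = (14 + C)/(-5) = (14 + C)*(-⅕) = -14/5 - C/5)
√(-48963 + J(5/(-13))*98) = √(-48963 + (-14/5 - 1/(-13))*98) = √(-48963 + (-14/5 - (-1)/13)*98) = √(-48963 + (-14/5 - ⅕*(-5/13))*98) = √(-48963 + (-14/5 + 1/13)*98) = √(-48963 - 177/65*98) = √(-48963 - 17346/65) = √(-3199941/65) = 3*I*√23110685/65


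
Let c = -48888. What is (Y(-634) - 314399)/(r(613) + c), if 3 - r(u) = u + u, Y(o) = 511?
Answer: 313888/50111 ≈ 6.2639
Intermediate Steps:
r(u) = 3 - 2*u (r(u) = 3 - (u + u) = 3 - 2*u)
(Y(-634) - 314399)/(r(613) + c) = (511 - 314399)/((3 - 2*613) - 48888) = -313888/((3 - 1226) - 48888) = -313888/(-1223 - 48888) = -313888/(-50111) = -313888*(-1/50111) = 313888/50111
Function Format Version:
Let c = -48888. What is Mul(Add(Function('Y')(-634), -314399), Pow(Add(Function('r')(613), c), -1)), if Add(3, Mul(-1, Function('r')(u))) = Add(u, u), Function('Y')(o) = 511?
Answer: Rational(313888, 50111) ≈ 6.2639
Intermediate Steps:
Function('r')(u) = Add(3, Mul(-2, u)) (Function('r')(u) = Add(3, Mul(-1, Add(u, u))) = Add(3, Mul(-1, Mul(2, u))) = Add(3, Mul(-2, u)))
Mul(Add(Function('Y')(-634), -314399), Pow(Add(Function('r')(613), c), -1)) = Mul(Add(511, -314399), Pow(Add(Add(3, Mul(-2, 613)), -48888), -1)) = Mul(-313888, Pow(Add(Add(3, -1226), -48888), -1)) = Mul(-313888, Pow(Add(-1223, -48888), -1)) = Mul(-313888, Pow(-50111, -1)) = Mul(-313888, Rational(-1, 50111)) = Rational(313888, 50111)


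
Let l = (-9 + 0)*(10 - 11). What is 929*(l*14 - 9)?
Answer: 108693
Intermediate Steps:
l = 9 (l = -9*(-1) = 9)
929*(l*14 - 9) = 929*(9*14 - 9) = 929*(126 - 9) = 929*117 = 108693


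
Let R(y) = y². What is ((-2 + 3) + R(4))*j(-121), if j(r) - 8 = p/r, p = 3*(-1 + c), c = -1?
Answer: 16558/121 ≈ 136.84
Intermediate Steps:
p = -6 (p = 3*(-1 - 1) = 3*(-2) = -6)
j(r) = 8 - 6/r
((-2 + 3) + R(4))*j(-121) = ((-2 + 3) + 4²)*(8 - 6/(-121)) = (1 + 16)*(8 - 6*(-1/121)) = 17*(8 + 6/121) = 17*(974/121) = 16558/121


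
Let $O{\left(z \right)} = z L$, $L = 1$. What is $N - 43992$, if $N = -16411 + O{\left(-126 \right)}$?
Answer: $-60529$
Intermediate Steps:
$O{\left(z \right)} = z$ ($O{\left(z \right)} = z 1 = z$)
$N = -16537$ ($N = -16411 - 126 = -16537$)
$N - 43992 = -16537 - 43992 = -60529$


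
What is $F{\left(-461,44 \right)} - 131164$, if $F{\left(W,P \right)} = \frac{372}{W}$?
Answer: $- \frac{60466976}{461} \approx -1.3116 \cdot 10^{5}$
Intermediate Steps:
$F{\left(-461,44 \right)} - 131164 = \frac{372}{-461} - 131164 = 372 \left(- \frac{1}{461}\right) - 131164 = - \frac{372}{461} - 131164 = - \frac{60466976}{461}$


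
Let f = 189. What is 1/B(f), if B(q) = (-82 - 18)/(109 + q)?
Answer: -149/50 ≈ -2.9800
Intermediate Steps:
B(q) = -100/(109 + q)
1/B(f) = 1/(-100/(109 + 189)) = 1/(-100/298) = 1/(-100*1/298) = 1/(-50/149) = -149/50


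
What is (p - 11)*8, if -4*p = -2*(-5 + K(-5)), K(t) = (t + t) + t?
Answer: -168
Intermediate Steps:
K(t) = 3*t (K(t) = 2*t + t = 3*t)
p = -10 (p = -(-1)*(-5 + 3*(-5))/2 = -(-1)*(-5 - 15)/2 = -(-1)*(-20)/2 = -¼*40 = -10)
(p - 11)*8 = (-10 - 11)*8 = -21*8 = -168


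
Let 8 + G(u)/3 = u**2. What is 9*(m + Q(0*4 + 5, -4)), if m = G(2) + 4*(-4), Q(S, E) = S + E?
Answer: -243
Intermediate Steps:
G(u) = -24 + 3*u**2
Q(S, E) = E + S
m = -28 (m = (-24 + 3*2**2) + 4*(-4) = (-24 + 3*4) - 16 = (-24 + 12) - 16 = -12 - 16 = -28)
9*(m + Q(0*4 + 5, -4)) = 9*(-28 + (-4 + (0*4 + 5))) = 9*(-28 + (-4 + (0 + 5))) = 9*(-28 + (-4 + 5)) = 9*(-28 + 1) = 9*(-27) = -243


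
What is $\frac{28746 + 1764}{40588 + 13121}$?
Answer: $\frac{10170}{17903} \approx 0.56806$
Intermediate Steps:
$\frac{28746 + 1764}{40588 + 13121} = \frac{30510}{53709} = 30510 \cdot \frac{1}{53709} = \frac{10170}{17903}$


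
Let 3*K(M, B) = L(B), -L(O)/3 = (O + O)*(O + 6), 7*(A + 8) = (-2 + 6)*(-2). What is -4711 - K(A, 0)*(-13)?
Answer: -4711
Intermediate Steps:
A = -64/7 (A = -8 + ((-2 + 6)*(-2))/7 = -8 + (4*(-2))/7 = -8 + (⅐)*(-8) = -8 - 8/7 = -64/7 ≈ -9.1429)
L(O) = -6*O*(6 + O) (L(O) = -3*(O + O)*(O + 6) = -3*2*O*(6 + O) = -6*O*(6 + O))
K(M, B) = -2*B*(6 + B) (K(M, B) = (-6*B*(6 + B))/3 = -2*B*(6 + B))
-4711 - K(A, 0)*(-13) = -4711 - (-2*0*(6 + 0))*(-13) = -4711 - (-2*0*6)*(-13) = -4711 - 0*(-13) = -4711 - 1*0 = -4711 + 0 = -4711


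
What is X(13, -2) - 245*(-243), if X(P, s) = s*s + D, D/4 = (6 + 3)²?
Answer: 59863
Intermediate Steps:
D = 324 (D = 4*(6 + 3)² = 4*9² = 4*81 = 324)
X(P, s) = 324 + s² (X(P, s) = s*s + 324 = s² + 324 = 324 + s²)
X(13, -2) - 245*(-243) = (324 + (-2)²) - 245*(-243) = (324 + 4) + 59535 = 328 + 59535 = 59863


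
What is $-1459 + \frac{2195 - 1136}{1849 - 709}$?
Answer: $- \frac{554067}{380} \approx -1458.1$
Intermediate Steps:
$-1459 + \frac{2195 - 1136}{1849 - 709} = -1459 + \frac{1059}{1140} = -1459 + 1059 \cdot \frac{1}{1140} = -1459 + \frac{353}{380} = - \frac{554067}{380}$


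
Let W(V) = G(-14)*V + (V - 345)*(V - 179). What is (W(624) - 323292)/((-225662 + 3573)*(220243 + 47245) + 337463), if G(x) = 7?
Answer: 194769/59405804969 ≈ 3.2786e-6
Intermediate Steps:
W(V) = 7*V + (-345 + V)*(-179 + V) (W(V) = 7*V + (V - 345)*(V - 179) = 7*V + (-345 + V)*(-179 + V))
(W(624) - 323292)/((-225662 + 3573)*(220243 + 47245) + 337463) = ((61755 + 624² - 517*624) - 323292)/((-225662 + 3573)*(220243 + 47245) + 337463) = ((61755 + 389376 - 322608) - 323292)/(-222089*267488 + 337463) = (128523 - 323292)/(-59406142432 + 337463) = -194769/(-59405804969) = -194769*(-1/59405804969) = 194769/59405804969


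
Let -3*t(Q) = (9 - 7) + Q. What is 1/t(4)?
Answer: -½ ≈ -0.50000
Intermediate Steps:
t(Q) = -⅔ - Q/3 (t(Q) = -((9 - 7) + Q)/3 = -(2 + Q)/3 = -⅔ - Q/3)
1/t(4) = 1/(-⅔ - ⅓*4) = 1/(-⅔ - 4/3) = 1/(-2) = -½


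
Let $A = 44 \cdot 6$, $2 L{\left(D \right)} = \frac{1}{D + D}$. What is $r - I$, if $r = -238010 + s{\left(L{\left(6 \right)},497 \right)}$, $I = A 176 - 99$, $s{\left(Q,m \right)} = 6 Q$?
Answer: $- \frac{1137499}{4} \approx -2.8438 \cdot 10^{5}$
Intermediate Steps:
$L{\left(D \right)} = \frac{1}{4 D}$ ($L{\left(D \right)} = \frac{1}{2 \left(D + D\right)} = \frac{1}{2 \cdot 2 D} = \frac{\frac{1}{2} \frac{1}{D}}{2} = \frac{1}{4 D}$)
$A = 264$
$I = 46365$ ($I = 264 \cdot 176 - 99 = 46464 - 99 = 46365$)
$r = - \frac{952039}{4}$ ($r = -238010 + 6 \frac{1}{4 \cdot 6} = -238010 + 6 \cdot \frac{1}{4} \cdot \frac{1}{6} = -238010 + 6 \cdot \frac{1}{24} = -238010 + \frac{1}{4} = - \frac{952039}{4} \approx -2.3801 \cdot 10^{5}$)
$r - I = - \frac{952039}{4} - 46365 = - \frac{1137499}{4}$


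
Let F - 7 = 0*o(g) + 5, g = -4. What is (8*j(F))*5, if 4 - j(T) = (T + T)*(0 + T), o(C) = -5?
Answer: -11360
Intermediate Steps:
F = 12 (F = 7 + (0*(-5) + 5) = 7 + (0 + 5) = 7 + 5 = 12)
j(T) = 4 - 2*T² (j(T) = 4 - (T + T)*(0 + T) = 4 - 2*T*T = 4 - 2*T²)
(8*j(F))*5 = (8*(4 - 2*12²))*5 = (8*(4 - 2*144))*5 = (8*(4 - 288))*5 = (8*(-284))*5 = -2272*5 = -11360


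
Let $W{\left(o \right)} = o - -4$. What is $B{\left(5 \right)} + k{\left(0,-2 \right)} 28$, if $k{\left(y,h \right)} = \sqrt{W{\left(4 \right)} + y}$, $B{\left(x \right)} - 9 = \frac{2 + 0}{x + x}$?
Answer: $\frac{46}{5} + 56 \sqrt{2} \approx 88.396$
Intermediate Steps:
$W{\left(o \right)} = 4 + o$ ($W{\left(o \right)} = o + 4 = 4 + o$)
$B{\left(x \right)} = 9 + \frac{1}{x}$ ($B{\left(x \right)} = 9 + \frac{2 + 0}{x + x} = 9 + \frac{2}{2 x} = 9 + 2 \frac{1}{2 x} = 9 + \frac{1}{x}$)
$k{\left(y,h \right)} = \sqrt{8 + y}$ ($k{\left(y,h \right)} = \sqrt{\left(4 + 4\right) + y} = \sqrt{8 + y}$)
$B{\left(5 \right)} + k{\left(0,-2 \right)} 28 = \left(9 + \frac{1}{5}\right) + \sqrt{8 + 0} \cdot 28 = \left(9 + \frac{1}{5}\right) + \sqrt{8} \cdot 28 = \frac{46}{5} + 2 \sqrt{2} \cdot 28 = \frac{46}{5} + 56 \sqrt{2}$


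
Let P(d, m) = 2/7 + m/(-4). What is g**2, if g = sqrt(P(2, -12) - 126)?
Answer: -859/7 ≈ -122.71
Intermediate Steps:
P(d, m) = 2/7 - m/4 (P(d, m) = 2*(1/7) + m*(-1/4) = 2/7 - m/4)
g = I*sqrt(6013)/7 (g = sqrt((2/7 - 1/4*(-12)) - 126) = sqrt((2/7 + 3) - 126) = sqrt(23/7 - 126) = sqrt(-859/7) = I*sqrt(6013)/7 ≈ 11.078*I)
g**2 = (I*sqrt(6013)/7)**2 = -859/7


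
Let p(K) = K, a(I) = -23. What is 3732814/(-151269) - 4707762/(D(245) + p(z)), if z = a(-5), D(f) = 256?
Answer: -713008195640/35245677 ≈ -20230.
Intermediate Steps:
z = -23
3732814/(-151269) - 4707762/(D(245) + p(z)) = 3732814/(-151269) - 4707762/(256 - 23) = 3732814*(-1/151269) - 4707762/233 = -3732814/151269 - 4707762*1/233 = -3732814/151269 - 4707762/233 = -713008195640/35245677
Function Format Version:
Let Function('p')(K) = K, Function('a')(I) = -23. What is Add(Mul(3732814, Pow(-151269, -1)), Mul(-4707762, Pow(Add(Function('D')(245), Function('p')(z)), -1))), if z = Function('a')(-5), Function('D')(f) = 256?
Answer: Rational(-713008195640, 35245677) ≈ -20230.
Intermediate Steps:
z = -23
Add(Mul(3732814, Pow(-151269, -1)), Mul(-4707762, Pow(Add(Function('D')(245), Function('p')(z)), -1))) = Add(Mul(3732814, Pow(-151269, -1)), Mul(-4707762, Pow(Add(256, -23), -1))) = Add(Mul(3732814, Rational(-1, 151269)), Mul(-4707762, Pow(233, -1))) = Add(Rational(-3732814, 151269), Mul(-4707762, Rational(1, 233))) = Add(Rational(-3732814, 151269), Rational(-4707762, 233)) = Rational(-713008195640, 35245677)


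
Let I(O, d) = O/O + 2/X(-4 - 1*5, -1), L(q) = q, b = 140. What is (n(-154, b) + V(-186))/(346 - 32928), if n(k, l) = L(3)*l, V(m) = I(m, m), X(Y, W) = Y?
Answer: -3787/293238 ≈ -0.012914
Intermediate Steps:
I(O, d) = 7/9 (I(O, d) = O/O + 2/(-4 - 1*5) = 1 + 2/(-4 - 5) = 1 + 2/(-9) = 1 + 2*(-⅑) = 1 - 2/9 = 7/9)
V(m) = 7/9
n(k, l) = 3*l
(n(-154, b) + V(-186))/(346 - 32928) = (3*140 + 7/9)/(346 - 32928) = (420 + 7/9)/(-32582) = (3787/9)*(-1/32582) = -3787/293238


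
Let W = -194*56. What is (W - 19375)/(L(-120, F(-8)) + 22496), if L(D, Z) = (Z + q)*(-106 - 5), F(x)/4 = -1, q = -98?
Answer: -30239/33818 ≈ -0.89417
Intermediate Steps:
F(x) = -4 (F(x) = 4*(-1) = -4)
L(D, Z) = 10878 - 111*Z (L(D, Z) = (Z - 98)*(-106 - 5) = (-98 + Z)*(-111) = 10878 - 111*Z)
W = -10864
(W - 19375)/(L(-120, F(-8)) + 22496) = (-10864 - 19375)/((10878 - 111*(-4)) + 22496) = -30239/((10878 + 444) + 22496) = -30239/(11322 + 22496) = -30239/33818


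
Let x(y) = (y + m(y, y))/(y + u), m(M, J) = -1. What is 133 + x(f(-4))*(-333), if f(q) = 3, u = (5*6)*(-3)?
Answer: 4079/29 ≈ 140.66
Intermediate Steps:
u = -90 (u = 30*(-3) = -90)
x(y) = (-1 + y)/(-90 + y) (x(y) = (y - 1)/(y - 90) = (-1 + y)/(-90 + y))
133 + x(f(-4))*(-333) = 133 + ((-1 + 3)/(-90 + 3))*(-333) = 133 + (2/(-87))*(-333) = 133 - 1/87*2*(-333) = 133 - 2/87*(-333) = 133 + 222/29 = 4079/29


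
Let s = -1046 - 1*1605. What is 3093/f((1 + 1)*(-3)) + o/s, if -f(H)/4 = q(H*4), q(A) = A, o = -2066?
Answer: 2799293/84832 ≈ 32.998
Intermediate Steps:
s = -2651 (s = -1046 - 1605 = -2651)
f(H) = -16*H (f(H) = -4*H*4 = -16*H)
3093/f((1 + 1)*(-3)) + o/s = 3093/((-16*(1 + 1)*(-3))) - 2066/(-2651) = 3093/((-32*(-3))) - 2066*(-1/2651) = 3093/((-16*(-6))) + 2066/2651 = 3093/96 + 2066/2651 = 3093*(1/96) + 2066/2651 = 1031/32 + 2066/2651 = 2799293/84832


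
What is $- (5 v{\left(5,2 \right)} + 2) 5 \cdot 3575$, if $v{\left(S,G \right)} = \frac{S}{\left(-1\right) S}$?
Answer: $53625$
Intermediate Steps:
$v{\left(S,G \right)} = -1$ ($v{\left(S,G \right)} = S \left(- \frac{1}{S}\right) = -1$)
$- (5 v{\left(5,2 \right)} + 2) 5 \cdot 3575 = - (5 \left(-1\right) + 2) 5 \cdot 3575 = - (-5 + 2) 5 \cdot 3575 = \left(-1\right) \left(-3\right) 5 \cdot 3575 = 3 \cdot 5 \cdot 3575 = 15 \cdot 3575 = 53625$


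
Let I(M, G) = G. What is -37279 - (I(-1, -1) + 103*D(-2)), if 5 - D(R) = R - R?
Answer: -37793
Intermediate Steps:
D(R) = 5 (D(R) = 5 - (R - R) = 5 - 1*0 = 5 + 0 = 5)
-37279 - (I(-1, -1) + 103*D(-2)) = -37279 - (-1 + 103*5) = -37279 - (-1 + 515) = -37279 - 1*514 = -37279 - 514 = -37793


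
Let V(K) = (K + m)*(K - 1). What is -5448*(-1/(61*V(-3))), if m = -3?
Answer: 227/61 ≈ 3.7213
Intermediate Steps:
V(K) = (-1 + K)*(-3 + K) (V(K) = (K - 3)*(K - 1) = (-3 + K)*(-1 + K) = (-1 + K)*(-3 + K))
-5448*(-1/(61*V(-3))) = -5448*(-1/(61*(3 + (-3)**2 - 4*(-3)))) = -5448*(-1/(61*(3 + 9 + 12))) = -5448/((-61*24)) = -5448/(-1464) = -5448*(-1/1464) = 227/61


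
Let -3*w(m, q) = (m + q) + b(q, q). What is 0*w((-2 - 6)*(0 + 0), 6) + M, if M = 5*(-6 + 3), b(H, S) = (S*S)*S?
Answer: -15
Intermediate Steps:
b(H, S) = S**3 (b(H, S) = S**2*S = S**3)
M = -15 (M = 5*(-3) = -15)
w(m, q) = -m/3 - q/3 - q**3/3 (w(m, q) = -((m + q) + q**3)/3 = -(m + q + q**3)/3 = -m/3 - q/3 - q**3/3)
0*w((-2 - 6)*(0 + 0), 6) + M = 0*(-(-2 - 6)*(0 + 0)/3 - 1/3*6 - 1/3*6**3) - 15 = 0*(-(-8)*0/3 - 2 - 1/3*216) - 15 = 0*(-1/3*0 - 2 - 72) - 15 = 0*(0 - 2 - 72) - 15 = 0*(-74) - 15 = 0 - 15 = -15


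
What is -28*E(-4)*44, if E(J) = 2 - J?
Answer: -7392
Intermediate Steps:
-28*E(-4)*44 = -28*(2 - 1*(-4))*44 = -28*(2 + 4)*44 = -28*6*44 = -168*44 = -7392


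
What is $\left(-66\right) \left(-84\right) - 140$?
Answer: $5404$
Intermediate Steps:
$\left(-66\right) \left(-84\right) - 140 = 5544 - 140 = 5404$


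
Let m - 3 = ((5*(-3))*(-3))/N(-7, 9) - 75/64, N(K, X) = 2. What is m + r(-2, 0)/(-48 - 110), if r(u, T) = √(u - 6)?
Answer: 1557/64 - I*√2/79 ≈ 24.328 - 0.017901*I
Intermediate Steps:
r(u, T) = √(-6 + u)
m = 1557/64 (m = 3 + (((5*(-3))*(-3))/2 - 75/64) = 3 + (-15*(-3)*(½) - 75*1/64) = 3 + (45*(½) - 75/64) = 3 + (45/2 - 75/64) = 3 + 1365/64 = 1557/64 ≈ 24.328)
m + r(-2, 0)/(-48 - 110) = 1557/64 + √(-6 - 2)/(-48 - 110) = 1557/64 + √(-8)/(-158) = 1557/64 + (2*I*√2)*(-1/158) = 1557/64 - I*√2/79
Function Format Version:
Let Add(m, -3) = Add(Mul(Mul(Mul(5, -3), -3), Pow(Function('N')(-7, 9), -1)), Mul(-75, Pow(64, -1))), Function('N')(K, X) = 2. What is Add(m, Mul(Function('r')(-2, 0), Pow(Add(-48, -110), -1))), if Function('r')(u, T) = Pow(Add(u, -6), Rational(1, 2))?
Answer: Add(Rational(1557, 64), Mul(Rational(-1, 79), I, Pow(2, Rational(1, 2)))) ≈ Add(24.328, Mul(-0.017901, I))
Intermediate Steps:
Function('r')(u, T) = Pow(Add(-6, u), Rational(1, 2))
m = Rational(1557, 64) (m = Add(3, Add(Mul(Mul(Mul(5, -3), -3), Pow(2, -1)), Mul(-75, Pow(64, -1)))) = Add(3, Add(Mul(Mul(-15, -3), Rational(1, 2)), Mul(-75, Rational(1, 64)))) = Add(3, Add(Mul(45, Rational(1, 2)), Rational(-75, 64))) = Add(3, Add(Rational(45, 2), Rational(-75, 64))) = Add(3, Rational(1365, 64)) = Rational(1557, 64) ≈ 24.328)
Add(m, Mul(Function('r')(-2, 0), Pow(Add(-48, -110), -1))) = Add(Rational(1557, 64), Mul(Pow(Add(-6, -2), Rational(1, 2)), Pow(Add(-48, -110), -1))) = Add(Rational(1557, 64), Mul(Pow(-8, Rational(1, 2)), Pow(-158, -1))) = Add(Rational(1557, 64), Mul(Mul(2, I, Pow(2, Rational(1, 2))), Rational(-1, 158))) = Add(Rational(1557, 64), Mul(Rational(-1, 79), I, Pow(2, Rational(1, 2))))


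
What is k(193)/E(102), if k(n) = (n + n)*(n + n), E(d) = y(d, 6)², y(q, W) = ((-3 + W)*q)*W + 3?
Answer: 148996/3381921 ≈ 0.044057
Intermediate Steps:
y(q, W) = 3 + W*q*(-3 + W) (y(q, W) = (q*(-3 + W))*W + 3 = W*q*(-3 + W) + 3 = 3 + W*q*(-3 + W))
E(d) = (3 + 18*d)² (E(d) = (3 + d*6² - 3*6*d)² = (3 + d*36 - 18*d)² = (3 + 36*d - 18*d)² = (3 + 18*d)²)
k(n) = 4*n² (k(n) = (2*n)*(2*n) = 4*n²)
k(193)/E(102) = (4*193²)/((9*(1 + 6*102)²)) = (4*37249)/((9*(1 + 612)²)) = 148996/((9*613²)) = 148996/((9*375769)) = 148996/3381921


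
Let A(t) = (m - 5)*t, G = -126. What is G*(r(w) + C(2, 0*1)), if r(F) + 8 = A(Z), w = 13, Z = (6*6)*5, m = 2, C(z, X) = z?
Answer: 68796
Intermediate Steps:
Z = 180 (Z = 36*5 = 180)
A(t) = -3*t (A(t) = (2 - 5)*t = -3*t)
r(F) = -548 (r(F) = -8 - 3*180 = -8 - 540 = -548)
G*(r(w) + C(2, 0*1)) = -126*(-548 + 2) = -126*(-546) = 68796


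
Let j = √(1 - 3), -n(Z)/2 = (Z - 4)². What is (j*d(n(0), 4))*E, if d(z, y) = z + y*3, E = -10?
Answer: 200*I*√2 ≈ 282.84*I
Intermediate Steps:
n(Z) = -2*(-4 + Z)² (n(Z) = -2*(Z - 4)² = -2*(-4 + Z)²)
j = I*√2 (j = √(-2) = I*√2 ≈ 1.4142*I)
d(z, y) = z + 3*y
(j*d(n(0), 4))*E = ((I*√2)*(-2*(-4 + 0)² + 3*4))*(-10) = ((I*√2)*(-2*(-4)² + 12))*(-10) = ((I*√2)*(-2*16 + 12))*(-10) = ((I*√2)*(-32 + 12))*(-10) = ((I*√2)*(-20))*(-10) = -20*I*√2*(-10) = 200*I*√2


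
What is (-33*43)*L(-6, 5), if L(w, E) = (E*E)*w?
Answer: 212850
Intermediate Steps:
L(w, E) = w*E² (L(w, E) = E²*w = w*E²)
(-33*43)*L(-6, 5) = (-33*43)*(-6*5²) = -(-8514)*25 = -1419*(-150) = 212850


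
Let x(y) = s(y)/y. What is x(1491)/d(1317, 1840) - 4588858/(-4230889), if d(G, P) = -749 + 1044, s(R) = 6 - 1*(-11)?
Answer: 2018458172123/1860935372205 ≈ 1.0846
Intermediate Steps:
s(R) = 17 (s(R) = 6 + 11 = 17)
d(G, P) = 295
x(y) = 17/y
x(1491)/d(1317, 1840) - 4588858/(-4230889) = (17/1491)/295 - 4588858/(-4230889) = (17*(1/1491))*(1/295) - 4588858*(-1/4230889) = (17/1491)*(1/295) + 4588858/4230889 = 17/439845 + 4588858/4230889 = 2018458172123/1860935372205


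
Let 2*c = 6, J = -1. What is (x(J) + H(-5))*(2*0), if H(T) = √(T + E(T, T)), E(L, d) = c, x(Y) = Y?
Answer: 0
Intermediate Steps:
c = 3 (c = (½)*6 = 3)
E(L, d) = 3
H(T) = √(3 + T) (H(T) = √(T + 3) = √(3 + T))
(x(J) + H(-5))*(2*0) = (-1 + √(3 - 5))*(2*0) = (-1 + √(-2))*0 = (-1 + I*√2)*0 = 0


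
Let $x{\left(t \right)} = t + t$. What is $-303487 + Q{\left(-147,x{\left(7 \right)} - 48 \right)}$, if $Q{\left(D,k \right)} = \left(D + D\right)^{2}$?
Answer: $-217051$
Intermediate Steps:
$x{\left(t \right)} = 2 t$
$Q{\left(D,k \right)} = 4 D^{2}$ ($Q{\left(D,k \right)} = \left(2 D\right)^{2} = 4 D^{2}$)
$-303487 + Q{\left(-147,x{\left(7 \right)} - 48 \right)} = -303487 + 4 \left(-147\right)^{2} = -303487 + 4 \cdot 21609 = -303487 + 86436 = -217051$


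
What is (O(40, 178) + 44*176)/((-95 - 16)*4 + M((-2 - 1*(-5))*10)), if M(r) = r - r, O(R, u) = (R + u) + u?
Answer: -55/3 ≈ -18.333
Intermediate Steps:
O(R, u) = R + 2*u
M(r) = 0
(O(40, 178) + 44*176)/((-95 - 16)*4 + M((-2 - 1*(-5))*10)) = ((40 + 2*178) + 44*176)/((-95 - 16)*4 + 0) = ((40 + 356) + 7744)/(-111*4 + 0) = (396 + 7744)/(-444 + 0) = 8140/(-444) = 8140*(-1/444) = -55/3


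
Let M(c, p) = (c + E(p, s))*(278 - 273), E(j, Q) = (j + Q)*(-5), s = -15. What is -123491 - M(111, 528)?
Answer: -111221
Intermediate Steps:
E(j, Q) = -5*Q - 5*j (E(j, Q) = (Q + j)*(-5) = -5*Q - 5*j)
M(c, p) = 375 - 25*p + 5*c (M(c, p) = (c + (-5*(-15) - 5*p))*(278 - 273) = (c + (75 - 5*p))*5 = (75 + c - 5*p)*5 = 375 - 25*p + 5*c)
-123491 - M(111, 528) = -123491 - (375 - 25*528 + 5*111) = -123491 - (375 - 13200 + 555) = -123491 - 1*(-12270) = -123491 + 12270 = -111221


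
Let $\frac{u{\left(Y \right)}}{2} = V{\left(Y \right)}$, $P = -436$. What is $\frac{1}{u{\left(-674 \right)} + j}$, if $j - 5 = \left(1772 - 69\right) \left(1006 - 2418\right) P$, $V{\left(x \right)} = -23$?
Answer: $\frac{1}{1048421255} \approx 9.5381 \cdot 10^{-10}$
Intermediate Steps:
$u{\left(Y \right)} = -46$ ($u{\left(Y \right)} = 2 \left(-23\right) = -46$)
$j = 1048421301$ ($j = 5 + \left(1772 - 69\right) \left(1006 - 2418\right) \left(-436\right) = 5 + 1703 \left(-1412\right) \left(-436\right) = 5 - -1048421296 = 5 + 1048421296 = 1048421301$)
$\frac{1}{u{\left(-674 \right)} + j} = \frac{1}{-46 + 1048421301} = \frac{1}{1048421255}$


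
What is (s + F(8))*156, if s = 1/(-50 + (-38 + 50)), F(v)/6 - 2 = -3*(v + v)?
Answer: -818142/19 ≈ -43060.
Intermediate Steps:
F(v) = 12 - 36*v (F(v) = 12 + 6*(-3*(v + v)) = 12 + 6*(-6*v) = 12 - 36*v)
s = -1/38 (s = 1/(-50 + 12) = 1/(-38) = -1/38 ≈ -0.026316)
(s + F(8))*156 = (-1/38 + (12 - 36*8))*156 = (-1/38 + (12 - 288))*156 = (-1/38 - 276)*156 = -10489/38*156 = -818142/19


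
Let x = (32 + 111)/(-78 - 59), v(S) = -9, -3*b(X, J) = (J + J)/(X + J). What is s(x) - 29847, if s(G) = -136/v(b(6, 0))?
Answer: -268487/9 ≈ -29832.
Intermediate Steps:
b(X, J) = -2*J/(3*(J + X)) (b(X, J) = -(J + J)/(3*(X + J)) = -2*J/(3*(J + X)))
x = -143/137 (x = 143/(-137) = 143*(-1/137) = -143/137 ≈ -1.0438)
s(G) = 136/9 (s(G) = -136/(-9) = -136*(-⅑) = 136/9)
s(x) - 29847 = 136/9 - 29847 = -268487/9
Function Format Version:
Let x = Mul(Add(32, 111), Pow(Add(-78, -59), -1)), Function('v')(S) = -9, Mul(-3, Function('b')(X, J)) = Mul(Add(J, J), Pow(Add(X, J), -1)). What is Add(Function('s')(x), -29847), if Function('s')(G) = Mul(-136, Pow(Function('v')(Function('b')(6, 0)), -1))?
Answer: Rational(-268487, 9) ≈ -29832.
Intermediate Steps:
Function('b')(X, J) = Mul(Rational(-2, 3), J, Pow(Add(J, X), -1)) (Function('b')(X, J) = Mul(Rational(-1, 3), Mul(Add(J, J), Pow(Add(X, J), -1))) = Mul(Rational(-1, 3), Mul(Mul(2, J), Pow(Add(J, X), -1))) = Mul(Rational(-1, 3), Mul(2, J, Pow(Add(J, X), -1))) = Mul(Rational(-2, 3), J, Pow(Add(J, X), -1)))
x = Rational(-143, 137) (x = Mul(143, Pow(-137, -1)) = Mul(143, Rational(-1, 137)) = Rational(-143, 137) ≈ -1.0438)
Function('s')(G) = Rational(136, 9) (Function('s')(G) = Mul(-136, Pow(-9, -1)) = Mul(-136, Rational(-1, 9)) = Rational(136, 9))
Add(Function('s')(x), -29847) = Add(Rational(136, 9), -29847) = Rational(-268487, 9)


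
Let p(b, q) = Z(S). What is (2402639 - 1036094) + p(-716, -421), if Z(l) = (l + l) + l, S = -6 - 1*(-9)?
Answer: 1366554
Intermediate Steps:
S = 3 (S = -6 + 9 = 3)
Z(l) = 3*l (Z(l) = 2*l + l = 3*l)
p(b, q) = 9 (p(b, q) = 3*3 = 9)
(2402639 - 1036094) + p(-716, -421) = (2402639 - 1036094) + 9 = 1366545 + 9 = 1366554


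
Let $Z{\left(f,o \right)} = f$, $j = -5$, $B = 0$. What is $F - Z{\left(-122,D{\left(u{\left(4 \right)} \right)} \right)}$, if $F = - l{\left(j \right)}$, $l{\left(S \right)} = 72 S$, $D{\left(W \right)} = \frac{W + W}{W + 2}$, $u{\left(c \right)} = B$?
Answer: $482$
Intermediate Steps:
$u{\left(c \right)} = 0$
$D{\left(W \right)} = \frac{2 W}{2 + W}$
$F = 360$ ($F = - 72 \left(-5\right) = \left(-1\right) \left(-360\right) = 360$)
$F - Z{\left(-122,D{\left(u{\left(4 \right)} \right)} \right)} = 360 - -122 = 360 + 122 = 482$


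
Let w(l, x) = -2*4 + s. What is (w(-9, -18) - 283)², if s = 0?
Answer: 84681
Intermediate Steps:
w(l, x) = -8 (w(l, x) = -2*4 + 0 = -8 + 0 = -8)
(w(-9, -18) - 283)² = (-8 - 283)² = (-291)² = 84681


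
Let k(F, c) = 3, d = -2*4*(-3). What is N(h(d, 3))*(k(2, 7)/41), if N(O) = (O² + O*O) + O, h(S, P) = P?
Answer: 63/41 ≈ 1.5366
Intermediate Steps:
d = 24 (d = -8*(-3) = 24)
N(O) = O + 2*O² (N(O) = (O² + O²) + O = 2*O² + O = O + 2*O²)
N(h(d, 3))*(k(2, 7)/41) = (3*(1 + 2*3))*(3/41) = (3*(1 + 6))*(3*(1/41)) = (3*7)*(3/41) = 21*(3/41) = 63/41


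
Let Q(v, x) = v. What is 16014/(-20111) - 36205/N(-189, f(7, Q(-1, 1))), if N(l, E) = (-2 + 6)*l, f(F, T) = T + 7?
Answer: 6016909/127764 ≈ 47.094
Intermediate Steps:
f(F, T) = 7 + T
N(l, E) = 4*l
16014/(-20111) - 36205/N(-189, f(7, Q(-1, 1))) = 16014/(-20111) - 36205/(4*(-189)) = 16014*(-1/20111) - 36205/(-756) = -942/1183 - 36205*(-1/756) = -942/1183 + 36205/756 = 6016909/127764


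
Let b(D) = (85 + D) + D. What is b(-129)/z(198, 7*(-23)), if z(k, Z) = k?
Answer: -173/198 ≈ -0.87374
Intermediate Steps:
b(D) = 85 + 2*D
b(-129)/z(198, 7*(-23)) = (85 + 2*(-129))/198 = (85 - 258)*(1/198) = -173*1/198 = -173/198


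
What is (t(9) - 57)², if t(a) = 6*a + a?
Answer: 36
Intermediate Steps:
t(a) = 7*a
(t(9) - 57)² = (7*9 - 57)² = (63 - 57)² = 6² = 36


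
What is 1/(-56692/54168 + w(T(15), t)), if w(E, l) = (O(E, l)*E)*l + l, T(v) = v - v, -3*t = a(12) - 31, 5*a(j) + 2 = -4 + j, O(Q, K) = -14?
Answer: 67710/601721 ≈ 0.11253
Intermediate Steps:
a(j) = -6/5 + j/5 (a(j) = -2/5 + (-4 + j)/5 = -2/5 + (-4/5 + j/5) = -6/5 + j/5)
t = 149/15 (t = -((-6/5 + (1/5)*12) - 31)/3 = -((-6/5 + 12/5) - 31)/3 = -(6/5 - 31)/3 = -1/3*(-149/5) = 149/15 ≈ 9.9333)
T(v) = 0
w(E, l) = l - 14*E*l (w(E, l) = (-14*E)*l + l = -14*E*l + l = l - 14*E*l)
1/(-56692/54168 + w(T(15), t)) = 1/(-56692/54168 + 149*(1 - 14*0)/15) = 1/(-56692*1/54168 + 149*(1 + 0)/15) = 1/(-14173/13542 + (149/15)*1) = 1/(-14173/13542 + 149/15) = 1/(601721/67710) = 67710/601721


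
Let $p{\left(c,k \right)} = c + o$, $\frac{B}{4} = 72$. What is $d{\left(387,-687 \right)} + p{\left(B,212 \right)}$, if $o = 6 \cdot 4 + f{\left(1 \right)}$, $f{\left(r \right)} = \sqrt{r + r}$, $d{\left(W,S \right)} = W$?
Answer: $699 + \sqrt{2} \approx 700.41$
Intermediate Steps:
$B = 288$ ($B = 4 \cdot 72 = 288$)
$f{\left(r \right)} = \sqrt{2} \sqrt{r}$ ($f{\left(r \right)} = \sqrt{2 r} = \sqrt{2} \sqrt{r}$)
$o = 24 + \sqrt{2}$ ($o = 6 \cdot 4 + \sqrt{2} \sqrt{1} = 24 + \sqrt{2} \cdot 1 = 24 + \sqrt{2} \approx 25.414$)
$p{\left(c,k \right)} = 24 + c + \sqrt{2}$ ($p{\left(c,k \right)} = c + \left(24 + \sqrt{2}\right) = 24 + c + \sqrt{2}$)
$d{\left(387,-687 \right)} + p{\left(B,212 \right)} = 387 + \left(24 + 288 + \sqrt{2}\right) = 387 + \left(312 + \sqrt{2}\right) = 699 + \sqrt{2}$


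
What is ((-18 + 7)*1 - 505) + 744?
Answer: 228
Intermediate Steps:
((-18 + 7)*1 - 505) + 744 = (-11*1 - 505) + 744 = (-11 - 505) + 744 = -516 + 744 = 228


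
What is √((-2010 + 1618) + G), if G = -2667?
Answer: I*√3059 ≈ 55.308*I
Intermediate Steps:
√((-2010 + 1618) + G) = √((-2010 + 1618) - 2667) = √(-392 - 2667) = √(-3059) = I*√3059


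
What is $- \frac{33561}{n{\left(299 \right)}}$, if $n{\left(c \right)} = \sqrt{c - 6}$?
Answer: $- \frac{33561 \sqrt{293}}{293} \approx -1960.7$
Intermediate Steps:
$n{\left(c \right)} = \sqrt{-6 + c}$
$- \frac{33561}{n{\left(299 \right)}} = - \frac{33561}{\sqrt{-6 + 299}} = - \frac{33561}{\sqrt{293}} = - 33561 \frac{\sqrt{293}}{293} = - \frac{33561 \sqrt{293}}{293}$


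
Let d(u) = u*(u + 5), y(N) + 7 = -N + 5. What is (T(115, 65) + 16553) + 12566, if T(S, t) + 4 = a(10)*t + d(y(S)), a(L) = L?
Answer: 42869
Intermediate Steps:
y(N) = -2 - N (y(N) = -7 + (-N + 5) = -7 + (5 - N) = -2 - N)
d(u) = u*(5 + u)
T(S, t) = -4 + 10*t + (-2 - S)*(3 - S) (T(S, t) = -4 + (10*t + (-2 - S)*(5 + (-2 - S))) = -4 + (10*t + (-2 - S)*(3 - S)) = -4 + 10*t + (-2 - S)*(3 - S))
(T(115, 65) + 16553) + 12566 = ((-10 + 115² - 1*115 + 10*65) + 16553) + 12566 = ((-10 + 13225 - 115 + 650) + 16553) + 12566 = (13750 + 16553) + 12566 = 30303 + 12566 = 42869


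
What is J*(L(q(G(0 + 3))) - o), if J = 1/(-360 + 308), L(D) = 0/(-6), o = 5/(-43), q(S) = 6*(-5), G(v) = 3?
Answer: -5/2236 ≈ -0.0022361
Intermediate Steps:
q(S) = -30
o = -5/43 (o = 5*(-1/43) = -5/43 ≈ -0.11628)
L(D) = 0 (L(D) = 0*(-1/6) = 0)
J = -1/52 (J = 1/(-52) = -1/52 ≈ -0.019231)
J*(L(q(G(0 + 3))) - o) = -(0 - 1*(-5/43))/52 = -(0 + 5/43)/52 = -1/52*5/43 = -5/2236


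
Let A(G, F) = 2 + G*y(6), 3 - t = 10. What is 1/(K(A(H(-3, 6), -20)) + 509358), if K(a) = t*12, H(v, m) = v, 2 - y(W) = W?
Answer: 1/509274 ≈ 1.9636e-6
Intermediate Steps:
t = -7 (t = 3 - 1*10 = 3 - 10 = -7)
y(W) = 2 - W
A(G, F) = 2 - 4*G (A(G, F) = 2 + G*(2 - 1*6) = 2 + G*(2 - 6) = 2 + G*(-4) = 2 - 4*G)
K(a) = -84 (K(a) = -7*12 = -84)
1/(K(A(H(-3, 6), -20)) + 509358) = 1/(-84 + 509358) = 1/509274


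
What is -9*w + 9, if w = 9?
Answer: -72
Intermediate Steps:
-9*w + 9 = -9*9 + 9 = -81 + 9 = -72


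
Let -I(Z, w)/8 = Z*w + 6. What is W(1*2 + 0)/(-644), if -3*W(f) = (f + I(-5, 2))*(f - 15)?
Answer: -221/966 ≈ -0.22878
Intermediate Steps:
I(Z, w) = -48 - 8*Z*w (I(Z, w) = -8*(Z*w + 6) = -8*(6 + Z*w) = -48 - 8*Z*w)
W(f) = -(-15 + f)*(32 + f)/3 (W(f) = -(f + (-48 - 8*(-5)*2))*(f - 15)/3 = -(f + (-48 + 80))*(-15 + f)/3 = -(f + 32)*(-15 + f)/3 = -(32 + f)*(-15 + f)/3 = -(-15 + f)*(32 + f)/3)
W(1*2 + 0)/(-644) = (160 - 17*(1*2 + 0)/3 - (1*2 + 0)**2/3)/(-644) = (160 - 17*(2 + 0)/3 - (2 + 0)**2/3)*(-1/644) = (160 - 17/3*2 - 1/3*2**2)*(-1/644) = (160 - 34/3 - 1/3*4)*(-1/644) = (160 - 34/3 - 4/3)*(-1/644) = (442/3)*(-1/644) = -221/966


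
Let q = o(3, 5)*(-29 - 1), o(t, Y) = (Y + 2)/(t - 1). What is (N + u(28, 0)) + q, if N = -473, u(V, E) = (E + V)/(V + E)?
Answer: -577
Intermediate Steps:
u(V, E) = 1 (u(V, E) = (E + V)/(E + V) = 1)
o(t, Y) = (2 + Y)/(-1 + t)
q = -105 (q = ((2 + 5)/(-1 + 3))*(-29 - 1) = (7/2)*(-30) = -105)
(N + u(28, 0)) + q = (-473 + 1) - 105 = -472 - 105 = -577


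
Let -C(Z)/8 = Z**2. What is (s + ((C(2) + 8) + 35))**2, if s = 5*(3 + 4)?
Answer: 2116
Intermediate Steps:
C(Z) = -8*Z**2
s = 35 (s = 5*7 = 35)
(s + ((C(2) + 8) + 35))**2 = (35 + ((-8*2**2 + 8) + 35))**2 = (35 + ((-8*4 + 8) + 35))**2 = (35 + ((-32 + 8) + 35))**2 = (35 + (-24 + 35))**2 = (35 + 11)**2 = 46**2 = 2116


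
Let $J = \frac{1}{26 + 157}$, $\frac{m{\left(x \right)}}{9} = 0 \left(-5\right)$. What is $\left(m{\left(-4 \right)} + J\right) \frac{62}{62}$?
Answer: $\frac{1}{183} \approx 0.0054645$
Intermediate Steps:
$m{\left(x \right)} = 0$ ($m{\left(x \right)} = 9 \cdot 0 \left(-5\right) = 9 \cdot 0 = 0$)
$J = \frac{1}{183} \approx 0.0054645$
$\left(m{\left(-4 \right)} + J\right) \frac{62}{62} = \left(0 + \frac{1}{183}\right) \frac{62}{62} = \frac{62 \cdot \frac{1}{62}}{183} = \frac{1}{183} \cdot 1 = \frac{1}{183}$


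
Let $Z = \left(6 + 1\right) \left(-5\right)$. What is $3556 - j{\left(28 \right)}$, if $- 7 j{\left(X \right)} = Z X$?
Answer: $3416$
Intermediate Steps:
$Z = -35$ ($Z = 7 \left(-5\right) = -35$)
$j{\left(X \right)} = 5 X$ ($j{\left(X \right)} = - \frac{\left(-35\right) X}{7} = 5 X$)
$3556 - j{\left(28 \right)} = 3556 - 5 \cdot 28 = 3556 - 140 = 3416$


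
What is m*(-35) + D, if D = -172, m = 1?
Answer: -207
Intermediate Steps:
m*(-35) + D = 1*(-35) - 172 = -35 - 172 = -207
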